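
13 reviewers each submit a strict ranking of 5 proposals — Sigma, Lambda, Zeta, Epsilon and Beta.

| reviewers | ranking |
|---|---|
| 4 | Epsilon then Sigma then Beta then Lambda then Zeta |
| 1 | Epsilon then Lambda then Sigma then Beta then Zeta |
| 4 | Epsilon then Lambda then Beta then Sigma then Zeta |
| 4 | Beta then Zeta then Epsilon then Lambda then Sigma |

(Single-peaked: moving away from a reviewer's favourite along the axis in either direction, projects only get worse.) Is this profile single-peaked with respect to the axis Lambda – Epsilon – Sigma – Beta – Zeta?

no

Axis positions: Lambda=1, Epsilon=2, Sigma=3, Beta=4, Zeta=5.
Cluster 1 (peak Epsilon at position 2): ranking walks positions 2-3-4-1-5, expanding outward from the peak — single-peaked.
Cluster 2 (peak Epsilon at position 2): ranking walks positions 2-1-3-4-5, expanding outward from the peak — single-peaked.
Cluster 3: ranking walks positions 2-1-4-3-5; Beta is ranked above Sigma even though Sigma lies between Beta and the peak Epsilon on the axis — preferences dip and rise again. Not single-peaked.
Cluster 4: ranking walks positions 4-5-2-1-3; Epsilon is ranked above Sigma even though Sigma lies between Epsilon and the peak Beta on the axis — preferences dip and rise again. Not single-peaked.
Cluster 3 violates single-peakedness, so the profile is not single-peaked on this axis.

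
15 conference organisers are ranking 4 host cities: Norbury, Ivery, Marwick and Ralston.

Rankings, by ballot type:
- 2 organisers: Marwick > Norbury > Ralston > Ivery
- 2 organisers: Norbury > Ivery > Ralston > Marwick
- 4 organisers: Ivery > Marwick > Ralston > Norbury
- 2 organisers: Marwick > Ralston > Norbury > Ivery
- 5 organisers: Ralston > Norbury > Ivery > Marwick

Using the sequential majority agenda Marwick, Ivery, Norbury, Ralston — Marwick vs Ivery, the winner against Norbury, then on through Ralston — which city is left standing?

Ralston

Round 1: Marwick vs Ivery — 4–11, Ivery advances.
Round 2: Ivery vs Norbury — 4–11, Norbury advances.
Round 3: Norbury vs Ralston — 4–11, Ralston advances.
Ralston survives the agenda.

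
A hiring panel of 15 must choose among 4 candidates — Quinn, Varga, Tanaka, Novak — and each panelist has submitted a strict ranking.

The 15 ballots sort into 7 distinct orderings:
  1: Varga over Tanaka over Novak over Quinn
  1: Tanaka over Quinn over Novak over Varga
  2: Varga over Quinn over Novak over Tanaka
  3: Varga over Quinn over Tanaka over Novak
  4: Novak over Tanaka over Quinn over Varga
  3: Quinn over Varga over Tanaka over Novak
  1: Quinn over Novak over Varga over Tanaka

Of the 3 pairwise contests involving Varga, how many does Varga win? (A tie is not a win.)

2

Varga against each rival (15 committee members):
Varga vs Quinn: Varga is ranked higher on 1+2+3 = 6 ballots, Quinn on 9. Quinn wins 9–6.
Varga vs Tanaka: Varga wins 10–5.
Varga vs Novak: Varga preferred on 1+2+3+3 = 9 ballots; Varga wins 9–6.
Varga beats Tanaka, Novak; loses to Quinn — 2 pairwise wins.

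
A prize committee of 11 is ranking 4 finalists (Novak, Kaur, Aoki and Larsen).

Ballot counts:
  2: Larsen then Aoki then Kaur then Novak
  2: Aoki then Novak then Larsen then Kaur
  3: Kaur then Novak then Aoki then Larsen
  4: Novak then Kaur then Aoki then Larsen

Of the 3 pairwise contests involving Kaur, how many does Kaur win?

2

Kaur against each rival (11 jurors):
Kaur vs Novak: Novak, 6–5.
Kaur vs Aoki: 3+4 = 7 for Kaur, 4 for Aoki — Kaur by 7–4.
Kaur vs Larsen: Kaur, 7–4.
Kaur beats Aoki, Larsen; loses to Novak — 2 pairwise wins.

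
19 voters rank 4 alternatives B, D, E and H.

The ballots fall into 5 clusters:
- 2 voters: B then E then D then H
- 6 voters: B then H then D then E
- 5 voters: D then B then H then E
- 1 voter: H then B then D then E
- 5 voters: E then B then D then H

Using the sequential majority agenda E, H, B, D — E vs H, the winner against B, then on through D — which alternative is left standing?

Round 1: E vs H — 7–12, H advances.
Round 2: H vs B — 1–18, B advances.
Round 3: B vs D — 14–5, B advances.
The agenda winner is B.

B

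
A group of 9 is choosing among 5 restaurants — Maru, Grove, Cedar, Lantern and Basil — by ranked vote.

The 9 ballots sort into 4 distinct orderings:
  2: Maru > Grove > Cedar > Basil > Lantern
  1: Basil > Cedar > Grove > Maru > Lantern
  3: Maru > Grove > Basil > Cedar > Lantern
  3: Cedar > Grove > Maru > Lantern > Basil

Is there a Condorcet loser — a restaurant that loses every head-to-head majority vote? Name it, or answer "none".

Pairwise majorities:
Maru vs Grove: Maru, 5–4.
Maru vs Cedar: Maru, 5–4.
Maru vs Lantern: 2+1+3+3 = 9 for Maru, 0 for Lantern — Maru by 9–0.
Maru vs Basil: Maru, 8–1.
Grove vs Cedar: Grove wins 5–4.
Grove vs Lantern: Grove wins 9–0.
Grove vs Basil: Grove preferred on 2+3+3 = 8 ballots; Grove wins 8–1.
Cedar vs Lantern: Cedar is ranked higher on 2+1+3+3 = 9 ballots, Lantern on 0. Cedar wins 9–0.
Cedar vs Basil: Cedar preferred on 2+3 = 5 ballots; Cedar wins 5–4.
Lantern vs Basil: 3 for Lantern, 6 for Basil — Basil by 6–3.
Lantern is beaten in every head-to-head and is the Condorcet loser.

Lantern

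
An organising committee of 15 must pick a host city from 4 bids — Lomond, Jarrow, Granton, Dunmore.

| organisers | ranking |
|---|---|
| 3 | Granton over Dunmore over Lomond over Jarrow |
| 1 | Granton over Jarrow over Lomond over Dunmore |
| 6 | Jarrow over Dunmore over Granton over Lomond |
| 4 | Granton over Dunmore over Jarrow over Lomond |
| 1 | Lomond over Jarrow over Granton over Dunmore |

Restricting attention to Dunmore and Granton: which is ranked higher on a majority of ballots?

Ballots ranking Dunmore above Granton: 6.
Ballots ranking Granton above Dunmore: 15 − 6 = 9.
Granton wins the head-to-head 9–6.

Granton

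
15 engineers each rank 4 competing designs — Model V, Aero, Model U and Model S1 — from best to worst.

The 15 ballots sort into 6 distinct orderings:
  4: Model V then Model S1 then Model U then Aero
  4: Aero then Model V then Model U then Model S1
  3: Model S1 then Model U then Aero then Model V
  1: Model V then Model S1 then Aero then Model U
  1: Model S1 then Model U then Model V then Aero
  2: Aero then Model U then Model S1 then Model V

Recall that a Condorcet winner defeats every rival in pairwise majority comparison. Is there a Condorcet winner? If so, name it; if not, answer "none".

Pairwise majorities:
Model V–Aero: Aero 9–6.
Model V vs Model U: Model V, 9–6.
Model V vs Model S1: Model V wins 9–6.
Aero–Model U: Model U 8–7.
Aero vs Model S1: Model S1 wins 9–6.
Model U vs Model S1: Model S1 wins 9–6.
No design is unbeaten: Model V loses to Aero; Aero loses to Model U; Model U loses to Model V; Model S1 loses to Model V. In particular Model V → Model U → Aero → Model V is a majority cycle — no Condorcet winner exists.

none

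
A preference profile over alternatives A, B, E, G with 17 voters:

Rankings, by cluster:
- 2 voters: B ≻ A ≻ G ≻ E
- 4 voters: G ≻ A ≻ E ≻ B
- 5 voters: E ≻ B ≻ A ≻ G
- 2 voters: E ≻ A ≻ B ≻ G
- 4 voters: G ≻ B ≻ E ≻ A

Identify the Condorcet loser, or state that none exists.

Head-to-head results (17 voters):
A vs B: 6 to 11, B.
A vs E: E wins 11–6.
A vs G: A wins 9–8.
B vs E: 2+4 = 6 for B, 11 for E — E by 11–6.
B–G: B 9–8.
E vs G: G, 10–7.
Each alternative has at least one pairwise win (A beats G; B beats A; E beats A; G beats E) — no Condorcet loser.

none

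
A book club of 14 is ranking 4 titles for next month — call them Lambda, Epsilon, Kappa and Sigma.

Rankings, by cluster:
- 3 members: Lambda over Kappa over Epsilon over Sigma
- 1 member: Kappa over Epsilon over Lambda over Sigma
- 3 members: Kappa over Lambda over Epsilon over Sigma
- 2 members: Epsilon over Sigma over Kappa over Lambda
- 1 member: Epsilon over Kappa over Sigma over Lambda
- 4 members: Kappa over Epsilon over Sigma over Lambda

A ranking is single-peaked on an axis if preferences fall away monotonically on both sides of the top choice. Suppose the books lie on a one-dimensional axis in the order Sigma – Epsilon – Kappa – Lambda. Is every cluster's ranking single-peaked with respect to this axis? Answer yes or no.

Axis positions: Sigma=1, Epsilon=2, Kappa=3, Lambda=4.
Cluster 1 (peak Lambda at position 4): ranking walks positions 4-3-2-1, expanding outward from the peak — single-peaked.
Cluster 2 (peak Kappa at position 3): ranking walks positions 3-2-4-1, expanding outward from the peak — single-peaked.
Cluster 3 (peak Kappa at position 3): ranking walks positions 3-4-2-1, expanding outward from the peak — single-peaked.
Cluster 4 (peak Epsilon at position 2): ranking walks positions 2-1-3-4, expanding outward from the peak — single-peaked.
Cluster 5 (peak Epsilon at position 2): ranking walks positions 2-3-1-4, expanding outward from the peak — single-peaked.
Cluster 6 (peak Kappa at position 3): ranking walks positions 3-2-1-4, expanding outward from the peak — single-peaked.
Every ranking is single-peaked on this axis.

yes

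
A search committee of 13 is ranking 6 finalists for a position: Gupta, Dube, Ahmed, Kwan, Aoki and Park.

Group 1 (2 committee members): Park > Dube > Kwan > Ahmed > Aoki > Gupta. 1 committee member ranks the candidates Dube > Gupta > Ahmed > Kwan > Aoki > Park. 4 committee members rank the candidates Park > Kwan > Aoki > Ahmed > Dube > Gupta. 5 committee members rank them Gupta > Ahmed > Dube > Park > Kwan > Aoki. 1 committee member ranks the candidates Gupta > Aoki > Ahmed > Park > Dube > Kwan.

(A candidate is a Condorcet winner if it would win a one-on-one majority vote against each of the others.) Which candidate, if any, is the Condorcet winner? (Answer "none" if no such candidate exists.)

Pairwise majorities:
Gupta vs Dube: Gupta is ranked higher on 5+1 = 6 ballots, Dube on 7. Dube wins 7–6.
Gupta vs Ahmed: Gupta preferred on 1+5+1 = 7 ballots; Gupta wins 7–6.
Gupta vs Kwan: 7 to 6, Gupta.
Gupta vs Aoki: 1+5+1 = 7 for Gupta, 6 for Aoki — Gupta by 7–6.
Gupta vs Park: 1+5+1 = 7 for Gupta, 6 for Park — Gupta by 7–6.
Dube vs Ahmed: Dube is ranked higher on 2+1 = 3 ballots, Ahmed on 10. Ahmed wins 10–3.
Dube vs Kwan: Dube is ranked higher on 2+1+5+1 = 9 ballots, Kwan on 4. Dube wins 9–4.
Dube vs Aoki: 8 to 5, Dube.
Dube vs Park: Dube preferred on 1+5 = 6 ballots; Park wins 7–6.
Ahmed vs Kwan: 7 to 6, Ahmed.
Ahmed vs Aoki: Ahmed is ranked higher on 2+1+5 = 8 ballots, Aoki on 5. Ahmed wins 8–5.
Ahmed vs Park: Ahmed is ranked higher on 1+5+1 = 7 ballots, Park on 6. Ahmed wins 7–6.
Kwan vs Aoki: Kwan is ranked higher on 2+1+4+5 = 12 ballots, Aoki on 1. Kwan wins 12–1.
Kwan vs Park: 1 to 12, Park.
Aoki vs Park: Aoki preferred on 1+1 = 2 ballots; Park wins 11–2.
Every candidate loses at least once (Gupta loses to Dube; Dube loses to Ahmed; Ahmed loses to Gupta; Kwan loses to Gupta; Aoki loses to Gupta; Park loses to Gupta). The majority relation contains the cycle Gupta beats Ahmed beats Dube beats Gupta, so there is no Condorcet winner.

none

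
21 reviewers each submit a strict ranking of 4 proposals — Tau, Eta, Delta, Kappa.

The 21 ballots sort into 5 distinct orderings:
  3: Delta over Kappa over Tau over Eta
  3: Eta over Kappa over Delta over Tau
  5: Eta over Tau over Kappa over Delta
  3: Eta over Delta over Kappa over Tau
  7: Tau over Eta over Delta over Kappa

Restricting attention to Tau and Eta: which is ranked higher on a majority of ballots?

Eta

Ballots ranking Tau above Eta: 3 + 7 = 10.
Ballots ranking Eta above Tau: 21 − 10 = 11.
Eta wins the head-to-head 11–10.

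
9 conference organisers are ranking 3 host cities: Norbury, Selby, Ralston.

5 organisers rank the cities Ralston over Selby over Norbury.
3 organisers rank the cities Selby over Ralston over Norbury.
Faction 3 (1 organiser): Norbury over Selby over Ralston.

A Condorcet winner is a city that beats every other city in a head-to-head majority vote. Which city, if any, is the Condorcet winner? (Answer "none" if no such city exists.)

Ralston

Head-to-head results (9 organisers):
Norbury vs Selby: Norbury is ranked higher on 1 ballot, Selby on 8. Selby wins 8–1.
Norbury vs Ralston: Norbury preferred on 1 ballot; Ralston wins 8–1.
Selby vs Ralston: Ralston, 5–4.
Only Ralston has no losses; Ralston is the Condorcet winner.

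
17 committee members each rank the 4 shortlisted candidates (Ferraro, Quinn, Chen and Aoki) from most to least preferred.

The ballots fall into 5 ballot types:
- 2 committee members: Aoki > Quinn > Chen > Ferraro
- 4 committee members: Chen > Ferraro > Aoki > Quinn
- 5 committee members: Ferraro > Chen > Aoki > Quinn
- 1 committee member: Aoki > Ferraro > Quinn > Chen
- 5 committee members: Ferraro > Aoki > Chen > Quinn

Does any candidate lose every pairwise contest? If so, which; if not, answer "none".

Head-to-head results (17 committee members):
Ferraro vs Quinn: Ferraro preferred on 4+5+1+5 = 15 ballots; Ferraro wins 15–2.
Ferraro vs Chen: Ferraro preferred on 5+1+5 = 11 ballots; Ferraro wins 11–6.
Ferraro vs Aoki: Ferraro preferred on 4+5+5 = 14 ballots; Ferraro wins 14–3.
Quinn vs Chen: Chen wins 14–3.
Quinn vs Aoki: Quinn preferred on 0 ballots; Aoki wins 17–0.
Chen vs Aoki: Chen wins 9–8.
Quinn is beaten in every head-to-head and is the Condorcet loser.

Quinn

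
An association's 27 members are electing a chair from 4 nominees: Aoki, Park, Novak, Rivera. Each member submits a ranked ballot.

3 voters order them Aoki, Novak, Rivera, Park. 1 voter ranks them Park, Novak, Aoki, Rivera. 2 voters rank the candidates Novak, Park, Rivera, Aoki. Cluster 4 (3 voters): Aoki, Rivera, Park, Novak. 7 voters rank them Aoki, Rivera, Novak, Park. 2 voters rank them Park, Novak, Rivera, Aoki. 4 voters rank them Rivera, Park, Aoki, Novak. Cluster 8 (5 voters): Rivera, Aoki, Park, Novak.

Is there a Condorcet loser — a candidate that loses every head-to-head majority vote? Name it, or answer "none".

Head-to-head results (27 voters):
Aoki vs Park: 3+3+7+5 = 18 for Aoki, 9 for Park — Aoki by 18–9.
Aoki vs Novak: 22 to 5, Aoki.
Aoki–Rivera: Aoki 14–13.
Park vs Novak: 15 to 12, Park.
Park vs Rivera: Rivera, 22–5.
Novak vs Rivera: Rivera wins 19–8.
Novak loses to every other candidate — it is the Condorcet loser.

Novak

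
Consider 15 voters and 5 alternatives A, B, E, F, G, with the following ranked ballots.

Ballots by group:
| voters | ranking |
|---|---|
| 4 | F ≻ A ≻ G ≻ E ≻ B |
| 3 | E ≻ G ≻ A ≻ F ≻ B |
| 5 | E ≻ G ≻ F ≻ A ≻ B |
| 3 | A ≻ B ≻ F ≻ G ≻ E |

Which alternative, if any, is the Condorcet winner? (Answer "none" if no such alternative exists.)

E

Check each pair by majority over 15 ballots:
A vs B: 15 to 0, A.
A vs E: A is ranked higher on 4+3 = 7 ballots, E on 8. E wins 8–7.
A vs F: F, 9–6.
A vs G: A preferred on 4+3 = 7 ballots; G wins 8–7.
B vs E: 3 for B, 12 for E — E by 12–3.
B vs F: 3 to 12, F.
B vs G: 3 to 12, G.
E–F: E 8–7.
E vs G: 3+5 = 8 for E, 7 for G — E by 8–7.
F–G: G 8–7.
E beats each of A, B, F, G — E is the Condorcet winner.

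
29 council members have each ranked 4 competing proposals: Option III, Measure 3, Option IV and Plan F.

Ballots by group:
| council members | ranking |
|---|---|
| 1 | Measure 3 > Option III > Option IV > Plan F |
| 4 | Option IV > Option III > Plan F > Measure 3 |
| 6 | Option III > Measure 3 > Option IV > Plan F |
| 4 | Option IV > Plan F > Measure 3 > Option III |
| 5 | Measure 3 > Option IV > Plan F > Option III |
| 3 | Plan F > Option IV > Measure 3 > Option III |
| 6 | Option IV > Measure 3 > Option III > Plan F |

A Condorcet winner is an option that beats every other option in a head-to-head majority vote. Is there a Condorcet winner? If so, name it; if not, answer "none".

Head-to-head results (29 council members):
Option III vs Measure 3: Option III is ranked higher on 4+6 = 10 ballots, Measure 3 on 19. Measure 3 wins 19–10.
Option III vs Option IV: 7 to 22, Option IV.
Option III vs Plan F: 1+4+6+6 = 17 for Option III, 12 for Plan F — Option III by 17–12.
Measure 3 vs Option IV: 1+6+5 = 12 for Measure 3, 17 for Option IV — Option IV by 17–12.
Measure 3 vs Plan F: Measure 3 is ranked higher on 1+6+5+6 = 18 ballots, Plan F on 11. Measure 3 wins 18–11.
Option IV vs Plan F: 1+4+6+4+5+6 = 26 for Option IV, 3 for Plan F — Option IV by 26–3.
Option IV defeats every rival head-to-head and is the Condorcet winner.

Option IV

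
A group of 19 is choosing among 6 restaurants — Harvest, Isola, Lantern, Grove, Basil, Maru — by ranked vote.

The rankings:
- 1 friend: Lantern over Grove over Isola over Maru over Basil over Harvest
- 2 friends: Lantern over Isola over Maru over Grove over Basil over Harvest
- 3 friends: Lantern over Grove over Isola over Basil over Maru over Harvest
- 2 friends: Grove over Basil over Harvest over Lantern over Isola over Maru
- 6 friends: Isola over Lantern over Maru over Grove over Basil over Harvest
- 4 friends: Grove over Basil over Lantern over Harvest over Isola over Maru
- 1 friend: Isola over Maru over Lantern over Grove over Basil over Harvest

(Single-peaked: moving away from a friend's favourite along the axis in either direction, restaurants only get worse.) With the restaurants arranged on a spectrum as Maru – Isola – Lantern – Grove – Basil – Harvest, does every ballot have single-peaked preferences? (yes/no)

yes

Axis positions: Maru=1, Isola=2, Lantern=3, Grove=4, Basil=5, Harvest=6.
Ballot type 1 (peak Lantern at position 3): ranking walks positions 3-4-2-1-5-6, expanding outward from the peak — single-peaked.
Ballot type 2 (peak Lantern at position 3): ranking walks positions 3-2-1-4-5-6, expanding outward from the peak — single-peaked.
Ballot type 3 (peak Lantern at position 3): ranking walks positions 3-4-2-5-1-6, expanding outward from the peak — single-peaked.
Ballot type 4 (peak Grove at position 4): ranking walks positions 4-5-6-3-2-1, expanding outward from the peak — single-peaked.
Ballot type 5 (peak Isola at position 2): ranking walks positions 2-3-1-4-5-6, expanding outward from the peak — single-peaked.
Ballot type 6 (peak Grove at position 4): ranking walks positions 4-5-3-6-2-1, expanding outward from the peak — single-peaked.
Ballot type 7 (peak Isola at position 2): ranking walks positions 2-1-3-4-5-6, expanding outward from the peak — single-peaked.
Every ranking is single-peaked on this axis.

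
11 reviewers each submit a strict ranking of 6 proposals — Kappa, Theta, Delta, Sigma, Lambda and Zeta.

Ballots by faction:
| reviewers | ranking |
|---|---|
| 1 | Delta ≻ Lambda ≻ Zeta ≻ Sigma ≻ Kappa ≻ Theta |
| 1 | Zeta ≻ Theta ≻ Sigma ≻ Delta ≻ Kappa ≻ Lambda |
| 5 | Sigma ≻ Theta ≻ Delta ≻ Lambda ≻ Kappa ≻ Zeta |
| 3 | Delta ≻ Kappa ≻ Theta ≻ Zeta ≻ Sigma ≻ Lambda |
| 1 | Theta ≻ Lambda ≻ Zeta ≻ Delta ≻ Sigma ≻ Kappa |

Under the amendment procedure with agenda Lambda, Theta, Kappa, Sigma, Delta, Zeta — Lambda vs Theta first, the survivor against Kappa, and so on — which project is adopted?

Zeta

Round 1: Lambda vs Theta — 1–10, Theta advances.
Round 2: Theta vs Kappa — 7–4, Theta advances.
Round 3: Theta vs Sigma — 5–6, Sigma advances.
Round 4: Sigma vs Delta — 6–5, Sigma advances.
Round 5: Sigma vs Zeta — 5–6, Zeta advances.
Zeta survives the agenda.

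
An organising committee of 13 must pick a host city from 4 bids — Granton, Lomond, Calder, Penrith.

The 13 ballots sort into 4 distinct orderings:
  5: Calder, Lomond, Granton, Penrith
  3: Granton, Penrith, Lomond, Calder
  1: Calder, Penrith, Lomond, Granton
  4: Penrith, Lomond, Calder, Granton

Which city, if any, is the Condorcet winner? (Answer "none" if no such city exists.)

Pairwise majorities:
Granton vs Lomond: 3 for Granton, 10 for Lomond — Lomond by 10–3.
Granton vs Calder: 3 for Granton, 10 for Calder — Calder by 10–3.
Granton vs Penrith: Granton is ranked higher on 5+3 = 8 ballots, Penrith on 5. Granton wins 8–5.
Lomond vs Calder: 3+4 = 7 for Lomond, 6 for Calder — Lomond by 7–6.
Lomond vs Penrith: 5 for Lomond, 8 for Penrith — Penrith by 8–5.
Calder vs Penrith: Calder preferred on 5+1 = 6 ballots; Penrith wins 7–6.
Every city loses at least once (Granton loses to Lomond; Lomond loses to Penrith; Calder loses to Lomond; Penrith loses to Granton). The majority relation contains the cycle Granton beats Penrith beats Lomond beats Granton, so there is no Condorcet winner.

none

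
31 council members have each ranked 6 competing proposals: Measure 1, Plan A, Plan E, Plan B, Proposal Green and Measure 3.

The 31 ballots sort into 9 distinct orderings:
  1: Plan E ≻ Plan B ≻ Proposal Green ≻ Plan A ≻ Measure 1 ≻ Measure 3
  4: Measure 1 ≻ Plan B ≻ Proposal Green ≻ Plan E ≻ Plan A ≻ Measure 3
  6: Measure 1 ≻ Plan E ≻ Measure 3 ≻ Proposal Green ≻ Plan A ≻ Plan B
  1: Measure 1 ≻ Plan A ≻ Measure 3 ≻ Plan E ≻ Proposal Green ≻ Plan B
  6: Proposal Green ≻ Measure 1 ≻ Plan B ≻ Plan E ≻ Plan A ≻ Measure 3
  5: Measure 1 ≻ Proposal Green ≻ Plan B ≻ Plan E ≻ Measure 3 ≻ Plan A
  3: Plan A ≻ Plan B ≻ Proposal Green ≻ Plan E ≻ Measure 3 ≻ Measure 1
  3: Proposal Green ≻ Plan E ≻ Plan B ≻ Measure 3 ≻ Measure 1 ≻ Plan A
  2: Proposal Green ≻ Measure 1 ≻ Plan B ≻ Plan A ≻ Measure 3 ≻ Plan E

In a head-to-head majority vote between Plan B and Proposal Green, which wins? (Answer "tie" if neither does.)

Ballots ranking Plan B above Proposal Green: 1 + 4 + 3 = 8.
Ballots ranking Proposal Green above Plan B: 31 − 8 = 23.
Proposal Green wins the head-to-head 23–8.

Proposal Green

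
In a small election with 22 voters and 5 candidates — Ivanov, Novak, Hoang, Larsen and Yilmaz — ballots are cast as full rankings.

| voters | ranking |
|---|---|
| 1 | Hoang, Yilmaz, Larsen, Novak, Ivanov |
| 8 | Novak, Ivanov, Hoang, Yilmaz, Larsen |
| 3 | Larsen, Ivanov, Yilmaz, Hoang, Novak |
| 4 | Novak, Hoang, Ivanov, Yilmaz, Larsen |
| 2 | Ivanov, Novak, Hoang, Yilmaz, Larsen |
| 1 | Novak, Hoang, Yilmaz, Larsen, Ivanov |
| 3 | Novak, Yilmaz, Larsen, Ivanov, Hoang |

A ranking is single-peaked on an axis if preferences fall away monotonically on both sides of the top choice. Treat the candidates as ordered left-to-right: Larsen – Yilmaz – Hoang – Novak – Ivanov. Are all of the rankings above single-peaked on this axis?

no

Axis positions: Larsen=1, Yilmaz=2, Hoang=3, Novak=4, Ivanov=5.
Faction 1 (peak Hoang at position 3): ranking walks positions 3-2-1-4-5, expanding outward from the peak — single-peaked.
Faction 2 (peak Novak at position 4): ranking walks positions 4-5-3-2-1, expanding outward from the peak — single-peaked.
Faction 3: ranking walks positions 1-5-2-3-4; Ivanov is ranked above Yilmaz even though Yilmaz lies between Ivanov and the peak Larsen on the axis — preferences dip and rise again. Not single-peaked.
Faction 4 (peak Novak at position 4): ranking walks positions 4-3-5-2-1, expanding outward from the peak — single-peaked.
Faction 5 (peak Ivanov at position 5): ranking walks positions 5-4-3-2-1, expanding outward from the peak — single-peaked.
Faction 6 (peak Novak at position 4): ranking walks positions 4-3-2-1-5, expanding outward from the peak — single-peaked.
Faction 7: ranking walks positions 4-2-1-5-3; Yilmaz is ranked above Hoang even though Hoang lies between Yilmaz and the peak Novak on the axis — preferences dip and rise again. Not single-peaked.
Faction 3 violates single-peakedness, so the profile is not single-peaked on this axis.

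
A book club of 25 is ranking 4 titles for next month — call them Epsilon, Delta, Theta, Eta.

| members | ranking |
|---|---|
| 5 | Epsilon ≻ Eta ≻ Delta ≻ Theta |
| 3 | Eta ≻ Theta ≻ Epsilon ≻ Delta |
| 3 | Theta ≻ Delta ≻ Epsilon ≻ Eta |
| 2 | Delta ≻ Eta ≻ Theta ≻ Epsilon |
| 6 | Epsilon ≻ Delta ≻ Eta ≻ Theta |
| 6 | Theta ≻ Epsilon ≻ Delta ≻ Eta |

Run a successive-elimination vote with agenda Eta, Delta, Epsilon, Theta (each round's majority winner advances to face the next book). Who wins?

Theta

Round 1: Eta vs Delta — 8–17, Delta advances.
Round 2: Delta vs Epsilon — 5–20, Epsilon advances.
Round 3: Epsilon vs Theta — 11–14, Theta advances.
The agenda winner is Theta.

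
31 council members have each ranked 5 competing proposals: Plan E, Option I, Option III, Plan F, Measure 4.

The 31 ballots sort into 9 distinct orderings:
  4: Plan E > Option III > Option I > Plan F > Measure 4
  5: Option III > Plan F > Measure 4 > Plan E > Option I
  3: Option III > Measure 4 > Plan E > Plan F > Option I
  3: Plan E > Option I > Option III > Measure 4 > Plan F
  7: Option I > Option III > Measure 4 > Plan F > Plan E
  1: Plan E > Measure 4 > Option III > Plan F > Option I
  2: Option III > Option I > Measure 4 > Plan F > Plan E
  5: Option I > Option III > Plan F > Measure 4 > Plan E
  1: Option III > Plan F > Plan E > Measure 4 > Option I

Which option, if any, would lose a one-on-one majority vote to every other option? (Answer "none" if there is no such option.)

none

Pairwise majorities:
Plan E vs Option I: 4+5+3+3+1+1 = 17 for Plan E, 14 for Option I — Plan E by 17–14.
Plan E–Option III: Option III 23–8.
Plan E vs Plan F: Plan F wins 20–11.
Plan E vs Measure 4: 4+3+1+1 = 9 for Plan E, 22 for Measure 4 — Measure 4 by 22–9.
Option I–Option III: Option III 16–15.
Option I–Plan F: Option I 21–10.
Option I vs Measure 4: Option I, 21–10.
Option III–Plan F: Option III 31–0.
Option III vs Measure 4: 30 to 1, Option III.
Plan F vs Measure 4: Plan F is ranked higher on 4+5+5+1 = 15 ballots, Measure 4 on 16. Measure 4 wins 16–15.
Every option wins at least one matchup (Plan E beats Option I; Option I beats Plan F; Option III beats Plan E; Plan F beats Plan E; Measure 4 beats Plan E), so there is no Condorcet loser.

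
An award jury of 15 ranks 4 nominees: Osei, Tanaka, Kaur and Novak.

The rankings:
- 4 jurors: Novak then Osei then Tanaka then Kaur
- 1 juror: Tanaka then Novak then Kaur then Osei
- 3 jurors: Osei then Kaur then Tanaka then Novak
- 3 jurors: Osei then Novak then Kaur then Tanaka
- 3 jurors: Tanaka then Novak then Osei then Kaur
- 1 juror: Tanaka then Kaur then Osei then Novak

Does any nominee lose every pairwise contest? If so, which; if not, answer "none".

Pairwise majorities:
Osei–Tanaka: Osei 10–5.
Osei vs Kaur: Osei is ranked higher on 4+3+3+3 = 13 ballots, Kaur on 2. Osei wins 13–2.
Osei vs Novak: Osei is ranked higher on 3+3+1 = 7 ballots, Novak on 8. Novak wins 8–7.
Tanaka vs Kaur: 9 to 6, Tanaka.
Tanaka–Novak: Tanaka 8–7.
Kaur–Novak: Novak 11–4.
Only Kaur has no wins; Kaur is the Condorcet loser.

Kaur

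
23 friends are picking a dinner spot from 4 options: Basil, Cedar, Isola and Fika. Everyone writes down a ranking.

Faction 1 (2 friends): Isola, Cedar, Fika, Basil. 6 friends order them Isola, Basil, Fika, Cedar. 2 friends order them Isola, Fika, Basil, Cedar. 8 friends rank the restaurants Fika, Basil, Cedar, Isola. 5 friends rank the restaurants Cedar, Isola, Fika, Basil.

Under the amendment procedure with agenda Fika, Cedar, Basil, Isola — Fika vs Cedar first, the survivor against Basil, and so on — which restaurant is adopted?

Round 1: Fika vs Cedar — 16–7, Fika advances.
Round 2: Fika vs Basil — 17–6, Fika advances.
Round 3: Fika vs Isola — 8–15, Isola advances.
Isola survives the agenda.

Isola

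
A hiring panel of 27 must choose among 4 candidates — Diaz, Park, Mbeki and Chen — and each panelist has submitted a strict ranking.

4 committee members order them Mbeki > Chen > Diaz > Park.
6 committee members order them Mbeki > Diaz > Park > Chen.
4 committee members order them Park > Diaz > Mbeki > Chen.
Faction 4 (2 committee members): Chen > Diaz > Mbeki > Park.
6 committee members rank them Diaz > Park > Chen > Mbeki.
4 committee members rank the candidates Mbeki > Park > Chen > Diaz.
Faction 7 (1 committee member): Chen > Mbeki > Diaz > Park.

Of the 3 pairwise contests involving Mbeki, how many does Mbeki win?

Mbeki against each rival (27 committee members):
Mbeki vs Diaz: Mbeki is ranked higher on 4+6+4+1 = 15 ballots, Diaz on 12. Mbeki wins 15–12.
Mbeki vs Park: 4+6+2+4+1 = 17 for Mbeki, 10 for Park — Mbeki by 17–10.
Mbeki vs Chen: Mbeki is ranked higher on 4+6+4+4 = 18 ballots, Chen on 9. Mbeki wins 18–9.
Mbeki beats Diaz, Park, Chen — 3 pairwise wins.

3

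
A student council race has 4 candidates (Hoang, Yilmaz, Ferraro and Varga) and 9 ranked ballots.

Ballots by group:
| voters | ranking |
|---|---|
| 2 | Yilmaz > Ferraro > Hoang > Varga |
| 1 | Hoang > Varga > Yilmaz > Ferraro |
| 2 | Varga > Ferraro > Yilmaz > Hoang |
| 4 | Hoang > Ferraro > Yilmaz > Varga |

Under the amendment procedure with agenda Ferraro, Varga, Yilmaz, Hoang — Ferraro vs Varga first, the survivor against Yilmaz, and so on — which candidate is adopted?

Round 1: Ferraro vs Varga — 6–3, Ferraro advances.
Round 2: Ferraro vs Yilmaz — 6–3, Ferraro advances.
Round 3: Ferraro vs Hoang — 4–5, Hoang advances.
Hoang survives the agenda.

Hoang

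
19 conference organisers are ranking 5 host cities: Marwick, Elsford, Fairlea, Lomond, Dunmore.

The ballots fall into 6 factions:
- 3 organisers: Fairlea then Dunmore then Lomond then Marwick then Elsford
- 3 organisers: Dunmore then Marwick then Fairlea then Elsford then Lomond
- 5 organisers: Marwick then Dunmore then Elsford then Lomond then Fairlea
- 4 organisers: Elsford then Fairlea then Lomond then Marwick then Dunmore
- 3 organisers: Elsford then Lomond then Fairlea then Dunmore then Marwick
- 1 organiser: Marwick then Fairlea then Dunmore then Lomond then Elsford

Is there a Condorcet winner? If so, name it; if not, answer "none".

Head-to-head results (19 organisers):
Marwick–Elsford: Marwick 12–7.
Marwick vs Fairlea: Marwick preferred on 3+5+1 = 9 ballots; Fairlea wins 10–9.
Marwick vs Lomond: Marwick preferred on 3+5+1 = 9 ballots; Lomond wins 10–9.
Marwick vs Dunmore: Marwick, 10–9.
Elsford–Fairlea: Elsford 12–7.
Elsford vs Lomond: 3+5+4+3 = 15 for Elsford, 4 for Lomond — Elsford by 15–4.
Elsford–Dunmore: Dunmore 12–7.
Fairlea vs Lomond: Fairlea wins 11–8.
Fairlea vs Dunmore: Fairlea preferred on 3+4+3+1 = 11 ballots; Fairlea wins 11–8.
Lomond vs Dunmore: Lomond preferred on 4+3 = 7 ballots; Dunmore wins 12–7.
Every city loses at least once (Marwick loses to Fairlea; Elsford loses to Marwick; Fairlea loses to Elsford; Lomond loses to Elsford; Dunmore loses to Marwick). The majority relation contains the cycle Marwick beats Elsford beats Fairlea beats Marwick, so there is no Condorcet winner.

none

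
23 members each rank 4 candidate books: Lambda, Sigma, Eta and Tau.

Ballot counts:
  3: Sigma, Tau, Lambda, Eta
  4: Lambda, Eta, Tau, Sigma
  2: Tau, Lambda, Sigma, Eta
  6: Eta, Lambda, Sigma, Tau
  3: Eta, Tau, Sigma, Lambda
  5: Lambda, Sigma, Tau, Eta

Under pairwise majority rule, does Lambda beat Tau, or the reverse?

Ballots ranking Lambda above Tau: 4 + 6 + 5 = 15.
Ballots ranking Tau above Lambda: 23 − 15 = 8.
Lambda wins the head-to-head 15–8.

Lambda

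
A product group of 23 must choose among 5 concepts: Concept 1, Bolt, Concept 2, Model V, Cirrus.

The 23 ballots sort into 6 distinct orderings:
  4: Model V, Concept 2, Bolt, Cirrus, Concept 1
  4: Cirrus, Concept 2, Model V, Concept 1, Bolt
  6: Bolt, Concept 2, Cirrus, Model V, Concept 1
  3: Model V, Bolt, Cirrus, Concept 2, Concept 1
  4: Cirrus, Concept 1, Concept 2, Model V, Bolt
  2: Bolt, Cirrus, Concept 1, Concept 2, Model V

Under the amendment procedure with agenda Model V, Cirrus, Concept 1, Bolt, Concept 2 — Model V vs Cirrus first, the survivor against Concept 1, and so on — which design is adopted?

Round 1: Model V vs Cirrus — 7–16, Cirrus advances.
Round 2: Cirrus vs Concept 1 — 23–0, Cirrus advances.
Round 3: Cirrus vs Bolt — 8–15, Bolt advances.
Round 4: Bolt vs Concept 2 — 11–12, Concept 2 advances.
The agenda winner is Concept 2.

Concept 2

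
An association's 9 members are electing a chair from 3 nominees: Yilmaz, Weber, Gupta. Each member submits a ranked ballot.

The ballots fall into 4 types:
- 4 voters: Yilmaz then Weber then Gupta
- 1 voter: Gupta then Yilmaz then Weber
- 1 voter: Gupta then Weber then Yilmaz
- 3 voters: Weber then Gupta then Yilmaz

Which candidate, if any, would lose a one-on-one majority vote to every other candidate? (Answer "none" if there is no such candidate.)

none

Pairwise majorities:
Yilmaz–Weber: Yilmaz 5–4.
Yilmaz vs Gupta: 4 to 5, Gupta.
Weber vs Gupta: Weber, 7–2.
Each candidate has at least one pairwise win (Yilmaz beats Weber; Weber beats Gupta; Gupta beats Yilmaz) — no Condorcet loser.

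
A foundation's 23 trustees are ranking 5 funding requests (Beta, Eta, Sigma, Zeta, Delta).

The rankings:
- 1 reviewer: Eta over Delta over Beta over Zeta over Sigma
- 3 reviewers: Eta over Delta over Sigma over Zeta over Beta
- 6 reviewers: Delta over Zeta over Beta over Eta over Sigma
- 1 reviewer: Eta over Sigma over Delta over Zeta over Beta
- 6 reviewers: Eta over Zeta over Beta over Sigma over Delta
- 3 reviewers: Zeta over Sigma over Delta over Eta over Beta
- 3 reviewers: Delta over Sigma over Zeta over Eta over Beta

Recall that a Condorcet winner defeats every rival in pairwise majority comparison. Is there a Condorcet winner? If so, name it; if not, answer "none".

Delta

Head-to-head results (23 reviewers):
Beta–Eta: Eta 17–6.
Beta vs Sigma: Beta, 13–10.
Beta vs Zeta: Zeta wins 22–1.
Beta vs Delta: Delta, 17–6.
Eta vs Sigma: Eta, 17–6.
Eta–Zeta: Zeta 12–11.
Eta–Delta: Delta 12–11.
Sigma–Zeta: Zeta 16–7.
Sigma vs Delta: Delta wins 13–10.
Zeta vs Delta: Delta, 14–9.
Only Delta has no losses; Delta is the Condorcet winner.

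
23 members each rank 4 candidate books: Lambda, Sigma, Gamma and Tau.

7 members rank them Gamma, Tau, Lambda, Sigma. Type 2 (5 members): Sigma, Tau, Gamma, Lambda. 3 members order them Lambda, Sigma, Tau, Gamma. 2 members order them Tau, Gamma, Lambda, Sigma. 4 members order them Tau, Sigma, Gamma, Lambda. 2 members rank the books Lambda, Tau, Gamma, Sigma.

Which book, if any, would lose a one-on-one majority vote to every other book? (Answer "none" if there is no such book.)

none

Head-to-head results (23 members):
Lambda–Sigma: Lambda 14–9.
Lambda vs Gamma: Lambda is ranked higher on 3+2 = 5 ballots, Gamma on 18. Gamma wins 18–5.
Lambda vs Tau: Lambda preferred on 3+2 = 5 ballots; Tau wins 18–5.
Sigma vs Gamma: 12 to 11, Sigma.
Sigma–Tau: Tau 15–8.
Gamma vs Tau: Gamma preferred on 7 ballots; Tau wins 16–7.
Each book has at least one pairwise win (Lambda beats Sigma; Sigma beats Gamma; Gamma beats Lambda; Tau beats Lambda) — no Condorcet loser.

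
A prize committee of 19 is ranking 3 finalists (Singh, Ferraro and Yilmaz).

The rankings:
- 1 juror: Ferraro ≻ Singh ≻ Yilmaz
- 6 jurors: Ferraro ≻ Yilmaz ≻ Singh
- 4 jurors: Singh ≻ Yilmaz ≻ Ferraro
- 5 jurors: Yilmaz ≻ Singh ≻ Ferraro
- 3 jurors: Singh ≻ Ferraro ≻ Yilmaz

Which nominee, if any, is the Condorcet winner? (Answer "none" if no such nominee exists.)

Head-to-head results (19 jurors):
Singh vs Ferraro: Singh preferred on 4+5+3 = 12 ballots; Singh wins 12–7.
Singh vs Yilmaz: Singh preferred on 1+4+3 = 8 ballots; Yilmaz wins 11–8.
Ferraro vs Yilmaz: 1+6+3 = 10 for Ferraro, 9 for Yilmaz — Ferraro by 10–9.
Each nominee drops at least one matchup (Singh loses to Yilmaz; Ferraro loses to Singh; Yilmaz loses to Ferraro); the cycle Singh beats Ferraro beats Yilmaz beats Singh rules out a Condorcet winner.

none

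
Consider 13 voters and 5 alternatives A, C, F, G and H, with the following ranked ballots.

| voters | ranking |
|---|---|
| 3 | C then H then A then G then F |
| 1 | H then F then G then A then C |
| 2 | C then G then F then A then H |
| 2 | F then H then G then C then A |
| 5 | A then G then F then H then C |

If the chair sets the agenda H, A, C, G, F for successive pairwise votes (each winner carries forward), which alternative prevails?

G

Round 1: H vs A — 6–7, A advances.
Round 2: A vs C — 6–7, C advances.
Round 3: C vs G — 5–8, G advances.
Round 4: G vs F — 10–3, G advances.
G survives the agenda.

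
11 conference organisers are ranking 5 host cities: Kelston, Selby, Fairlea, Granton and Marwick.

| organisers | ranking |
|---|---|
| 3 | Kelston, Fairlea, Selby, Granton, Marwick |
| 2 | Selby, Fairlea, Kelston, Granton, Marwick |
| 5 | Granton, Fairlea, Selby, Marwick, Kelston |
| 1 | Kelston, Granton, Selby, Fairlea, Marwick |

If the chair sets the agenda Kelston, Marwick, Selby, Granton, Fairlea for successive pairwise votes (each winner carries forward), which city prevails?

Round 1: Kelston vs Marwick — 6–5, Kelston advances.
Round 2: Kelston vs Selby — 4–7, Selby advances.
Round 3: Selby vs Granton — 5–6, Granton advances.
Round 4: Granton vs Fairlea — 6–5, Granton advances.
The agenda winner is Granton.

Granton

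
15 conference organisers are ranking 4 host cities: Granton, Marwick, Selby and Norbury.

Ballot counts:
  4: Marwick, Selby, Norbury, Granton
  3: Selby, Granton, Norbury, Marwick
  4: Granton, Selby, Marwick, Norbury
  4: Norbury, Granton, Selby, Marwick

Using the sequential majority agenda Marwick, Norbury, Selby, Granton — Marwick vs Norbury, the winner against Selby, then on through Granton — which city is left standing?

Granton

Round 1: Marwick vs Norbury — 8–7, Marwick advances.
Round 2: Marwick vs Selby — 4–11, Selby advances.
Round 3: Selby vs Granton — 7–8, Granton advances.
Granton survives the agenda.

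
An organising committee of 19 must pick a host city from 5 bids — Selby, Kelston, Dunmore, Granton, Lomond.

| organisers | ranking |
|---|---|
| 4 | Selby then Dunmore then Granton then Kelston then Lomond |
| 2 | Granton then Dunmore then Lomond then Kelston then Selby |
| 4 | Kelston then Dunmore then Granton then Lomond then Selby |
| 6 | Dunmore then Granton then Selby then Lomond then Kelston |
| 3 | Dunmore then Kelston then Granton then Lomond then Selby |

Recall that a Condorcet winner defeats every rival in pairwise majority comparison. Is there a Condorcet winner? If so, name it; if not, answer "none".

Pairwise majorities:
Selby vs Kelston: 10 to 9, Selby.
Selby vs Dunmore: 4 to 15, Dunmore.
Selby vs Granton: 4 to 15, Granton.
Selby vs Lomond: 4+6 = 10 for Selby, 9 for Lomond — Selby by 10–9.
Kelston–Dunmore: Dunmore 15–4.
Kelston–Granton: Granton 12–7.
Kelston vs Lomond: 11 to 8, Kelston.
Dunmore vs Granton: Dunmore wins 17–2.
Dunmore–Lomond: Dunmore 19–0.
Granton vs Lomond: Granton, 19–0.
Dunmore beats each of Selby, Kelston, Granton, Lomond — Dunmore is the Condorcet winner.

Dunmore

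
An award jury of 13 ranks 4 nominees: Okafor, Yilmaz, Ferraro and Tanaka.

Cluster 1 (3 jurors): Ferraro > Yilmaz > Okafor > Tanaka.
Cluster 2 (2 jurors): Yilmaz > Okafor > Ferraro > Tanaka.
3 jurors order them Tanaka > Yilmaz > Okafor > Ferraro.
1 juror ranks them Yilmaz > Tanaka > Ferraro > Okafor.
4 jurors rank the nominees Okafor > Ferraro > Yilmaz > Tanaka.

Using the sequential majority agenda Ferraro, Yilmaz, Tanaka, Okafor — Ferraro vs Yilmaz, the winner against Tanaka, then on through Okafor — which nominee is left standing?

Round 1: Ferraro vs Yilmaz — 7–6, Ferraro advances.
Round 2: Ferraro vs Tanaka — 9–4, Ferraro advances.
Round 3: Ferraro vs Okafor — 4–9, Okafor advances.
The agenda winner is Okafor.

Okafor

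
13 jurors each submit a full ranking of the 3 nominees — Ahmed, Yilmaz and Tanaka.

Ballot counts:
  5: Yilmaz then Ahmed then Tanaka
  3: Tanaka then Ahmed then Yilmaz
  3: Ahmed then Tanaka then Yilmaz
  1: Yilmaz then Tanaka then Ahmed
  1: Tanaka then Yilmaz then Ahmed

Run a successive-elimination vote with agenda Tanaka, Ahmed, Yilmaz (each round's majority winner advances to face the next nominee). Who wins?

Round 1: Tanaka vs Ahmed — 5–8, Ahmed advances.
Round 2: Ahmed vs Yilmaz — 6–7, Yilmaz advances.
Yilmaz survives the agenda.

Yilmaz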